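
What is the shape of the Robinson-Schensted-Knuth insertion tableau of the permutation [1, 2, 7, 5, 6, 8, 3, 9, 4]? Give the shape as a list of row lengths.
[6, 2, 1]

Row-insert each entry into an empty tableau.

After inserting 1: P = [[1]].
After inserting 2: P = [[1, 2]].
After inserting 7: P = [[1, 2, 7]].
After inserting 5: P = [[1, 2, 5], [7]].
After inserting 6: P = [[1, 2, 5, 6], [7]].
After inserting 8: P = [[1, 2, 5, 6, 8], [7]].
After inserting 3: P = [[1, 2, 3, 6, 8], [5], [7]].
After inserting 9: P = [[1, 2, 3, 6, 8, 9], [5], [7]].
After inserting 4: P = [[1, 2, 3, 4, 8, 9], [5, 6], [7]].

The final insertion tableau P = [[1, 2, 3, 4, 8, 9], [5, 6], [7]] has shape [6, 2, 1].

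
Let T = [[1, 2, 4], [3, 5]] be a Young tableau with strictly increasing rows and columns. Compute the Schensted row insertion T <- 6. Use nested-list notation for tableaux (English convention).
[[1, 2, 4, 6], [3, 5]]

6 is larger than every entry of row 1, so it is appended to row 1. The new tableau is [[1, 2, 4, 6], [3, 5]].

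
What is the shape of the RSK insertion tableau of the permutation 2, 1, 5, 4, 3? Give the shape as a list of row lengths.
[2, 2, 1]

Row-insert each entry into an empty tableau.

After inserting 2: P = [[2]].
After inserting 1: P = [[1], [2]].
After inserting 5: P = [[1, 5], [2]].
After inserting 4: P = [[1, 4], [2, 5]].
After inserting 3: P = [[1, 3], [2, 4], [5]].

The final insertion tableau P = [[1, 3], [2, 4], [5]] has shape [2, 2, 1].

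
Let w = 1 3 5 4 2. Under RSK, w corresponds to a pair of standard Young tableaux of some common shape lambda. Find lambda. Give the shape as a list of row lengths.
Row-insert each entry into an empty tableau.

After inserting 1: P = [[1]].
After inserting 3: P = [[1, 3]].
After inserting 5: P = [[1, 3, 5]].
After inserting 4: P = [[1, 3, 4], [5]].
After inserting 2: P = [[1, 2, 4], [3], [5]].

The final insertion tableau P = [[1, 2, 4], [3], [5]] has shape [3, 1, 1].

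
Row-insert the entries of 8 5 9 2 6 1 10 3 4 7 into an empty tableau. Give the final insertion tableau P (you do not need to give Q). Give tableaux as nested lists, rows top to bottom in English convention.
Insert 8: appended to row 1. P = [[8]].
Insert 5: 5 bumps 8 from row 1; 8 starts row 2. P = [[5], [8]].
Insert 9: appended to row 1. P = [[5, 9], [8]].
Insert 2: 2 bumps 5 from row 1; 5 bumps 8 from row 2; 8 starts row 3. P = [[2, 9], [5], [8]].
Insert 6: 6 bumps 9 from row 1; 9 appends to row 2. P = [[2, 6], [5, 9], [8]].
Insert 1: 1 bumps 2 from row 1; 2 bumps 5 from row 2; 5 bumps 8 from row 3; 8 starts row 4. P = [[1, 6], [2, 9], [5], [8]].
Insert 10: appended to row 1. P = [[1, 6, 10], [2, 9], [5], [8]].
Insert 3: 3 bumps 6 from row 1; 6 bumps 9 from row 2; 9 appends to row 3. P = [[1, 3, 10], [2, 6], [5, 9], [8]].
Insert 4: 4 bumps 10 from row 1; 10 appends to row 2. P = [[1, 3, 4], [2, 6, 10], [5, 9], [8]].
Insert 7: appended to row 1. P = [[1, 3, 4, 7], [2, 6, 10], [5, 9], [8]].

So P = [[1, 3, 4, 7], [2, 6, 10], [5, 9], [8]].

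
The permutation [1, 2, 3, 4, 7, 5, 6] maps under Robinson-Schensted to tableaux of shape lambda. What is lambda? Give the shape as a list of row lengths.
Row-insert each entry into an empty tableau.

After inserting 1: P = [[1]].
After inserting 2: P = [[1, 2]].
After inserting 3: P = [[1, 2, 3]].
After inserting 4: P = [[1, 2, 3, 4]].
After inserting 7: P = [[1, 2, 3, 4, 7]].
After inserting 5: P = [[1, 2, 3, 4, 5], [7]].
After inserting 6: P = [[1, 2, 3, 4, 5, 6], [7]].

The final insertion tableau P = [[1, 2, 3, 4, 5, 6], [7]] has shape [6, 1].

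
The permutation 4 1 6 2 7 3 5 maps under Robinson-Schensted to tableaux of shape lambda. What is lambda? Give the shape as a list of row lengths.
[4, 3]

RSK row insertion gives P = [[1, 2, 3, 5], [4, 6, 7]], which has shape [4, 3].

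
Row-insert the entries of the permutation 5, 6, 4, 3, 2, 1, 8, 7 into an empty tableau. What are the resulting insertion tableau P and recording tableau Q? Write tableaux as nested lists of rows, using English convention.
P = [[1, 6, 7], [2, 8], [3], [4], [5]], Q = [[1, 2, 7], [3, 8], [4], [5], [6]]

Insert each entry of the permutation into P by Schensted row insertion, recording in Q the position of each new cell.

Insert 5: appended to row 1. P = [[5]].
Insert 6: appended to row 1. P = [[5, 6]].
Insert 4: 4 bumps 5 from row 1; 5 starts row 2. P = [[4, 6], [5]].
Insert 3: 3 bumps 4 from row 1; 4 bumps 5 from row 2; 5 starts row 3. P = [[3, 6], [4], [5]].
Insert 2: 2 bumps 3 from row 1; 3 bumps 4 from row 2; 4 bumps 5 from row 3; 5 starts row 4. P = [[2, 6], [3], [4], [5]].
Insert 1: 1 bumps 2 from row 1; 2 bumps 3 from row 2; 3 bumps 4 from row 3; 4 bumps 5 from row 4; 5 starts row 5. P = [[1, 6], [2], [3], [4], [5]].
Insert 8: appended to row 1. P = [[1, 6, 8], [2], [3], [4], [5]].
Insert 7: 7 bumps 8 from row 1; 8 appends to row 2. P = [[1, 6, 7], [2, 8], [3], [4], [5]].

So P = [[1, 6, 7], [2, 8], [3], [4], [5]], Q = [[1, 2, 7], [3, 8], [4], [5], [6]].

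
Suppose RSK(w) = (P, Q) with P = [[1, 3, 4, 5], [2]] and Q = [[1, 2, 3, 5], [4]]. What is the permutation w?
Reverse the RSK construction: for i from n down to 1, find the cell of Q containing i, remove the entry at that cell from P, and reverse-bump it up through P; the value ejected from row 1 is w(i).

Step i=5: Q has 5 at row 1, column 4; remove that cell from P, ejecting 5. So w(5) = 5. P is now [[1, 3, 4], [2]].
Step i=4: Q has 4 at row 2, column 1; remove 2 from row 2 of P and reverse-bump: 2 enters row 1 and ejects 1. So w(4) = 1. P is now [[2, 3, 4]].
Step i=3: Q has 3 at row 1, column 3; remove that cell from P, ejecting 4. So w(3) = 4. P is now [[2, 3]].
Step i=2: Q has 2 at row 1, column 2; remove that cell from P, ejecting 3. So w(2) = 3. P is now [[2]].
Step i=1: Q has 1 at row 1, column 1; remove that cell from P, ejecting 2. So w(1) = 2. P is now [].

So w = 2 3 4 1 5.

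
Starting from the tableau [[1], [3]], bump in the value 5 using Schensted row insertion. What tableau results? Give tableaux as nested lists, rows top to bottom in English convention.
5 is larger than every entry of row 1, so it is appended to row 1. The new tableau is [[1, 5], [3]].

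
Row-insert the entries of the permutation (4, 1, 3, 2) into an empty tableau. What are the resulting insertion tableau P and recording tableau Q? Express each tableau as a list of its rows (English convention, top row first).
Insert each entry of the permutation into P by Schensted row insertion, recording in Q the position of each new cell.

Insert 4: appended to row 1. P = [[4]].
Insert 1: 1 bumps 4 from row 1; 4 starts row 2. P = [[1], [4]].
Insert 3: appended to row 1. P = [[1, 3], [4]].
Insert 2: 2 bumps 3 from row 1; 3 bumps 4 from row 2; 4 starts row 3. P = [[1, 2], [3], [4]].

So P = [[1, 2], [3], [4]], Q = [[1, 3], [2], [4]].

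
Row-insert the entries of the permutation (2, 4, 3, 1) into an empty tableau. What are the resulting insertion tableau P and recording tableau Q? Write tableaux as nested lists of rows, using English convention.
Insert each entry of the permutation into P by Schensted row insertion, recording in Q the position of each new cell.

Insert 2: appended to row 1. P = [[2]], Q = [[1]].
Insert 4: appended to row 1. P = [[2, 4]], Q = [[1, 2]].
Insert 3: 3 bumps 4 from row 1; 4 starts row 2. P = [[2, 3], [4]], Q = [[1, 2], [3]].
Insert 1: 1 bumps 2 from row 1; 2 bumps 4 from row 2; 4 starts row 3. P = [[1, 3], [2], [4]], Q = [[1, 2], [3], [4]].

So P = [[1, 3], [2], [4]], Q = [[1, 2], [3], [4]].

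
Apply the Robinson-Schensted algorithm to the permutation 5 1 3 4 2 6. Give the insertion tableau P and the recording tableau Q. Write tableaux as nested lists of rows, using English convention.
P = [[1, 2, 4, 6], [3], [5]], Q = [[1, 3, 4, 6], [2], [5]]

Insert each entry of the permutation into P by Schensted row insertion, recording in Q the position of each new cell.

Insert 5: appended to row 1. P = [[5]], Q = [[1]].
Insert 1: 1 bumps 5 from row 1; 5 starts row 2. P = [[1], [5]], Q = [[1], [2]].
Insert 3: appended to row 1. P = [[1, 3], [5]], Q = [[1, 3], [2]].
Insert 4: appended to row 1. P = [[1, 3, 4], [5]], Q = [[1, 3, 4], [2]].
Insert 2: 2 bumps 3 from row 1; 3 bumps 5 from row 2; 5 starts row 3. P = [[1, 2, 4], [3], [5]], Q = [[1, 3, 4], [2], [5]].
Insert 6: appended to row 1. P = [[1, 2, 4, 6], [3], [5]], Q = [[1, 3, 4, 6], [2], [5]].

So P = [[1, 2, 4, 6], [3], [5]], Q = [[1, 3, 4, 6], [2], [5]].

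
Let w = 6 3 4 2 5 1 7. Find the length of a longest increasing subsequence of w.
4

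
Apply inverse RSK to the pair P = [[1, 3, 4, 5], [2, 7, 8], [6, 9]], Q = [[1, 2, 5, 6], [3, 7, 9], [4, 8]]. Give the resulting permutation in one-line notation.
Reverse RSK: for i = n, n-1, ..., 1, locate i in Q, remove the corresponding corner cell from P, and reverse-bump its entry up through P; the value ejected from row 1 is w(i).

So w = 2 6 3 1 7 9 8 4 5.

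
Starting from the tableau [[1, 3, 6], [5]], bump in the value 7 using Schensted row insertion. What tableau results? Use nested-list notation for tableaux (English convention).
[[1, 3, 6, 7], [5]]

7 is larger than every entry of row 1, so it is appended to row 1. The new tableau is [[1, 3, 6, 7], [5]].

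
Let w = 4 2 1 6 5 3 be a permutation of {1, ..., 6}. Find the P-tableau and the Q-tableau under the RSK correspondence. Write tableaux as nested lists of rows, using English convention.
Insert each entry of the permutation into P by Schensted row insertion, recording in Q the position of each new cell.

After inserting 4: P = [[4]].
After inserting 2: P = [[2], [4]].
After inserting 1: P = [[1], [2], [4]].
After inserting 6: P = [[1, 6], [2], [4]].
After inserting 5: P = [[1, 5], [2, 6], [4]].
After inserting 3: P = [[1, 3], [2, 5], [4, 6]].

So P = [[1, 3], [2, 5], [4, 6]], Q = [[1, 4], [2, 5], [3, 6]].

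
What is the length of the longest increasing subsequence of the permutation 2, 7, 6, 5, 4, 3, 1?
2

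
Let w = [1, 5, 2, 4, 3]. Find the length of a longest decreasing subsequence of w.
3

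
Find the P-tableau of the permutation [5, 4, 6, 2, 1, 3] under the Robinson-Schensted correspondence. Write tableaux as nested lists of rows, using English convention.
Insert 5: appended to row 1. P = [[5]].
Insert 4: 4 bumps 5 from row 1; 5 starts row 2. P = [[4], [5]].
Insert 6: appended to row 1. P = [[4, 6], [5]].
Insert 2: 2 bumps 4 from row 1; 4 bumps 5 from row 2; 5 starts row 3. P = [[2, 6], [4], [5]].
Insert 1: 1 bumps 2 from row 1; 2 bumps 4 from row 2; 4 bumps 5 from row 3; 5 starts row 4. P = [[1, 6], [2], [4], [5]].
Insert 3: 3 bumps 6 from row 1; 6 appends to row 2. P = [[1, 3], [2, 6], [4], [5]].

So P = [[1, 3], [2, 6], [4], [5]].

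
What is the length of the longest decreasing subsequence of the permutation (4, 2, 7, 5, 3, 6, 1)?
4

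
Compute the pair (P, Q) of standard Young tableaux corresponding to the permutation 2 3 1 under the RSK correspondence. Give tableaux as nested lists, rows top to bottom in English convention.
Insert each entry of the permutation into P by Schensted row insertion, recording in Q the position of each new cell.

After inserting 2: P = [[2]].
After inserting 3: P = [[2, 3]].
After inserting 1: P = [[1, 3], [2]].

So P = [[1, 3], [2]], Q = [[1, 2], [3]].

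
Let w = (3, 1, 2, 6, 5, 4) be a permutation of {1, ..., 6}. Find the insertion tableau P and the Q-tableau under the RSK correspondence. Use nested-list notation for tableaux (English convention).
P = [[1, 2, 4], [3, 5], [6]], Q = [[1, 3, 4], [2, 5], [6]]

Insert each entry of the permutation into P by Schensted row insertion, recording in Q the position of each new cell.

Insert 3: appended to row 1. P = [[3]].
Insert 1: 1 bumps 3 from row 1; 3 starts row 2. P = [[1], [3]].
Insert 2: appended to row 1. P = [[1, 2], [3]].
Insert 6: appended to row 1. P = [[1, 2, 6], [3]].
Insert 5: 5 bumps 6 from row 1; 6 appends to row 2. P = [[1, 2, 5], [3, 6]].
Insert 4: 4 bumps 5 from row 1; 5 bumps 6 from row 2; 6 starts row 3. P = [[1, 2, 4], [3, 5], [6]].

So P = [[1, 2, 4], [3, 5], [6]], Q = [[1, 3, 4], [2, 5], [6]].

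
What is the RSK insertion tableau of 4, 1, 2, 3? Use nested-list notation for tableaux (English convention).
Insert 4: appended to row 1. P = [[4]].
Insert 1: 1 bumps 4 from row 1; 4 starts row 2. P = [[1], [4]].
Insert 2: appended to row 1. P = [[1, 2], [4]].
Insert 3: appended to row 1. P = [[1, 2, 3], [4]].

So P = [[1, 2, 3], [4]].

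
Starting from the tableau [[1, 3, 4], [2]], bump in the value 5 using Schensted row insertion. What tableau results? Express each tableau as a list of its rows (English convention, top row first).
[[1, 3, 4, 5], [2]]

5 is larger than every entry of row 1, so it is appended to row 1. The new tableau is [[1, 3, 4, 5], [2]].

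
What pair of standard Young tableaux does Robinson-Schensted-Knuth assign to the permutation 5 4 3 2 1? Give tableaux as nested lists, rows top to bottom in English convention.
P = [[1], [2], [3], [4], [5]], Q = [[1], [2], [3], [4], [5]]

Insert each entry of the permutation into P by Schensted row insertion, recording in Q the position of each new cell.

Insert 5: appended to row 1. P = [[5]].
Insert 4: 4 bumps 5 from row 1; 5 starts row 2. P = [[4], [5]].
Insert 3: 3 bumps 4 from row 1; 4 bumps 5 from row 2; 5 starts row 3. P = [[3], [4], [5]].
Insert 2: 2 bumps 3 from row 1; 3 bumps 4 from row 2; 4 bumps 5 from row 3; 5 starts row 4. P = [[2], [3], [4], [5]].
Insert 1: 1 bumps 2 from row 1; 2 bumps 3 from row 2; 3 bumps 4 from row 3; 4 bumps 5 from row 4; 5 starts row 5. P = [[1], [2], [3], [4], [5]].

So P = [[1], [2], [3], [4], [5]], Q = [[1], [2], [3], [4], [5]].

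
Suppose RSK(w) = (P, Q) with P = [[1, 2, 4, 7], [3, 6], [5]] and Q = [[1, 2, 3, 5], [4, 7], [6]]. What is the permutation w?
Reverse RSK: for i = n, n-1, ..., 1, locate i in Q, remove the corresponding corner cell from P, and reverse-bump its entry up through P; the value ejected from row 1 is w(i).

So w = 1 5 6 3 7 2 4.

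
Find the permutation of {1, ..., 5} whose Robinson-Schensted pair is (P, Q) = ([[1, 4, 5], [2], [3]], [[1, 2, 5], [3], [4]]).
3 4 2 1 5

Reverse the RSK construction: for i from n down to 1, find the cell of Q containing i, remove the entry at that cell from P, and reverse-bump it up through P; the value ejected from row 1 is w(i).

Step i=5: Q has 5 at row 1, column 3; remove that cell from P, ejecting 5. So w(5) = 5. P is now [[1, 4], [2], [3]].
Step i=4: Q has 4 at row 3, column 1; remove 3 from row 3 of P and reverse-bump: 3 enters row 2 and ejects 2; 2 enters row 1 and ejects 1. So w(4) = 1. P is now [[2, 4], [3]].
Step i=3: Q has 3 at row 2, column 1; remove 3 from row 2 of P and reverse-bump: 3 enters row 1 and ejects 2. So w(3) = 2. P is now [[3, 4]].
Step i=2: Q has 2 at row 1, column 2; remove that cell from P, ejecting 4. So w(2) = 4. P is now [[3]].
Step i=1: Q has 1 at row 1, column 1; remove that cell from P, ejecting 3. So w(1) = 3. P is now [].

So w = 3 4 2 1 5.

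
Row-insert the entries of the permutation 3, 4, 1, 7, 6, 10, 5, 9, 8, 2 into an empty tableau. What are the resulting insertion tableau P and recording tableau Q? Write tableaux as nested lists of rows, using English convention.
Insert each entry of the permutation into P by Schensted row insertion, recording in Q the position of each new cell.

Insert 3: appended to row 1. P = [[3]].
Insert 4: appended to row 1. P = [[3, 4]].
Insert 1: 1 bumps 3 from row 1; 3 starts row 2. P = [[1, 4], [3]].
Insert 7: appended to row 1. P = [[1, 4, 7], [3]].
Insert 6: 6 bumps 7 from row 1; 7 appends to row 2. P = [[1, 4, 6], [3, 7]].
Insert 10: appended to row 1. P = [[1, 4, 6, 10], [3, 7]].
Insert 5: 5 bumps 6 from row 1; 6 bumps 7 from row 2; 7 starts row 3. P = [[1, 4, 5, 10], [3, 6], [7]].
Insert 9: 9 bumps 10 from row 1; 10 appends to row 2. P = [[1, 4, 5, 9], [3, 6, 10], [7]].
Insert 8: 8 bumps 9 from row 1; 9 bumps 10 from row 2; 10 appends to row 3. P = [[1, 4, 5, 8], [3, 6, 9], [7, 10]].
Insert 2: 2 bumps 4 from row 1; 4 bumps 6 from row 2; 6 bumps 7 from row 3; 7 starts row 4. P = [[1, 2, 5, 8], [3, 4, 9], [6, 10], [7]].

So P = [[1, 2, 5, 8], [3, 4, 9], [6, 10], [7]], Q = [[1, 2, 4, 6], [3, 5, 8], [7, 9], [10]].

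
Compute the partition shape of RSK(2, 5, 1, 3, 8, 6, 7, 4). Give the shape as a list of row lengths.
[4, 3, 1]

Row-insert each entry into an empty tableau.

After inserting 2: P = [[2]].
After inserting 5: P = [[2, 5]].
After inserting 1: P = [[1, 5], [2]].
After inserting 3: P = [[1, 3], [2, 5]].
After inserting 8: P = [[1, 3, 8], [2, 5]].
After inserting 6: P = [[1, 3, 6], [2, 5, 8]].
After inserting 7: P = [[1, 3, 6, 7], [2, 5, 8]].
After inserting 4: P = [[1, 3, 4, 7], [2, 5, 6], [8]].

The final insertion tableau P = [[1, 3, 4, 7], [2, 5, 6], [8]] has shape [4, 3, 1].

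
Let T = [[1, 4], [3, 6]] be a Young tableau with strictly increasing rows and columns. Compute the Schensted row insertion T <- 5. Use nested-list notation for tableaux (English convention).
[[1, 4, 5], [3, 6]]

5 is larger than every entry of row 1, so it is appended to row 1. The new tableau is [[1, 4, 5], [3, 6]].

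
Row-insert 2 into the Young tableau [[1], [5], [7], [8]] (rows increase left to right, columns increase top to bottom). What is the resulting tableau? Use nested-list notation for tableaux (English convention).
[[1, 2], [5], [7], [8]]

2 is larger than every entry of row 1, so it is appended to row 1. The new tableau is [[1, 2], [5], [7], [8]].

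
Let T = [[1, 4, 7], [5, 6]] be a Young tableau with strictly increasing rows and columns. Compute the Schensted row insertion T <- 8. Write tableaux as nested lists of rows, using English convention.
8 is larger than every entry of row 1, so it is appended to row 1. The new tableau is [[1, 4, 7, 8], [5, 6]].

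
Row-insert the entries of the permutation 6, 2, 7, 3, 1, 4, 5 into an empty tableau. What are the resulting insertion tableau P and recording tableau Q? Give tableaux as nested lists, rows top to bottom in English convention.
Insert each entry of the permutation into P by Schensted row insertion, recording in Q the position of each new cell.

Insert 6: appended to row 1. P = [[6]].
Insert 2: 2 bumps 6 from row 1; 6 starts row 2. P = [[2], [6]].
Insert 7: appended to row 1. P = [[2, 7], [6]].
Insert 3: 3 bumps 7 from row 1; 7 appends to row 2. P = [[2, 3], [6, 7]].
Insert 1: 1 bumps 2 from row 1; 2 bumps 6 from row 2; 6 starts row 3. P = [[1, 3], [2, 7], [6]].
Insert 4: appended to row 1. P = [[1, 3, 4], [2, 7], [6]].
Insert 5: appended to row 1. P = [[1, 3, 4, 5], [2, 7], [6]].

So P = [[1, 3, 4, 5], [2, 7], [6]], Q = [[1, 3, 6, 7], [2, 4], [5]].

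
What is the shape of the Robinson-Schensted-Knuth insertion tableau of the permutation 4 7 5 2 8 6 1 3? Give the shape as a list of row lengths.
[3, 2, 2, 1]

Row-insert each entry into an empty tableau.

After inserting 4: P = [[4]].
After inserting 7: P = [[4, 7]].
After inserting 5: P = [[4, 5], [7]].
After inserting 2: P = [[2, 5], [4], [7]].
After inserting 8: P = [[2, 5, 8], [4], [7]].
After inserting 6: P = [[2, 5, 6], [4, 8], [7]].
After inserting 1: P = [[1, 5, 6], [2, 8], [4], [7]].
After inserting 3: P = [[1, 3, 6], [2, 5], [4, 8], [7]].

The final insertion tableau P = [[1, 3, 6], [2, 5], [4, 8], [7]] has shape [3, 2, 2, 1].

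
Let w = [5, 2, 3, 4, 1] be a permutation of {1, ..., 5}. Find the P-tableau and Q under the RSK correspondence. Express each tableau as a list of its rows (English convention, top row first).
P = [[1, 3, 4], [2], [5]], Q = [[1, 3, 4], [2], [5]]

Insert each entry of the permutation into P by Schensted row insertion, recording in Q the position of each new cell.

After inserting 5: P = [[5]].
After inserting 2: P = [[2], [5]].
After inserting 3: P = [[2, 3], [5]].
After inserting 4: P = [[2, 3, 4], [5]].
After inserting 1: P = [[1, 3, 4], [2], [5]].

So P = [[1, 3, 4], [2], [5]], Q = [[1, 3, 4], [2], [5]].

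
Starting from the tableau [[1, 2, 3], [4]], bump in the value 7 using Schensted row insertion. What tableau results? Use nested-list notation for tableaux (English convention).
7 is larger than every entry of row 1, so it is appended to row 1. The new tableau is [[1, 2, 3, 7], [4]].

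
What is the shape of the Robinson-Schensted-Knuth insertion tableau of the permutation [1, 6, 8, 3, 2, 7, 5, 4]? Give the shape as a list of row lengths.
Row-insert each entry into an empty tableau.

After inserting 1: P = [[1]].
After inserting 6: P = [[1, 6]].
After inserting 8: P = [[1, 6, 8]].
After inserting 3: P = [[1, 3, 8], [6]].
After inserting 2: P = [[1, 2, 8], [3], [6]].
After inserting 7: P = [[1, 2, 7], [3, 8], [6]].
After inserting 5: P = [[1, 2, 5], [3, 7], [6, 8]].
After inserting 4: P = [[1, 2, 4], [3, 5], [6, 7], [8]].

The final insertion tableau P = [[1, 2, 4], [3, 5], [6, 7], [8]] has shape [3, 2, 2, 1].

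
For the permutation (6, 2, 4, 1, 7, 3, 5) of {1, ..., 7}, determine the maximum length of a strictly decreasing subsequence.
3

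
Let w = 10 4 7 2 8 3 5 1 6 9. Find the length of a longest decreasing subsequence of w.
4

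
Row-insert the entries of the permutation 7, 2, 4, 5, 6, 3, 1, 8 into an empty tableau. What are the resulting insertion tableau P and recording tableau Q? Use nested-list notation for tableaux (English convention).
P = [[1, 3, 5, 6, 8], [2], [4], [7]], Q = [[1, 3, 4, 5, 8], [2], [6], [7]]

Insert each entry of the permutation into P by Schensted row insertion, recording in Q the position of each new cell.

Insert 7: appended to row 1. P = [[7]].
Insert 2: 2 bumps 7 from row 1; 7 starts row 2. P = [[2], [7]].
Insert 4: appended to row 1. P = [[2, 4], [7]].
Insert 5: appended to row 1. P = [[2, 4, 5], [7]].
Insert 6: appended to row 1. P = [[2, 4, 5, 6], [7]].
Insert 3: 3 bumps 4 from row 1; 4 bumps 7 from row 2; 7 starts row 3. P = [[2, 3, 5, 6], [4], [7]].
Insert 1: 1 bumps 2 from row 1; 2 bumps 4 from row 2; 4 bumps 7 from row 3; 7 starts row 4. P = [[1, 3, 5, 6], [2], [4], [7]].
Insert 8: appended to row 1. P = [[1, 3, 5, 6, 8], [2], [4], [7]].

So P = [[1, 3, 5, 6, 8], [2], [4], [7]], Q = [[1, 3, 4, 5, 8], [2], [6], [7]].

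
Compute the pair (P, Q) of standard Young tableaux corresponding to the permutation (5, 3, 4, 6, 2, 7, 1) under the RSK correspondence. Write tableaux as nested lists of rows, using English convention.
Insert each entry of the permutation into P by Schensted row insertion, recording in Q the position of each new cell.

Insert 5: appended to row 1. P = [[5]].
Insert 3: 3 bumps 5 from row 1; 5 starts row 2. P = [[3], [5]].
Insert 4: appended to row 1. P = [[3, 4], [5]].
Insert 6: appended to row 1. P = [[3, 4, 6], [5]].
Insert 2: 2 bumps 3 from row 1; 3 bumps 5 from row 2; 5 starts row 3. P = [[2, 4, 6], [3], [5]].
Insert 7: appended to row 1. P = [[2, 4, 6, 7], [3], [5]].
Insert 1: 1 bumps 2 from row 1; 2 bumps 3 from row 2; 3 bumps 5 from row 3; 5 starts row 4. P = [[1, 4, 6, 7], [2], [3], [5]].

So P = [[1, 4, 6, 7], [2], [3], [5]], Q = [[1, 3, 4, 6], [2], [5], [7]].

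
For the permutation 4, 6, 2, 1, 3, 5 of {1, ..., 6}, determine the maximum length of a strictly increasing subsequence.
3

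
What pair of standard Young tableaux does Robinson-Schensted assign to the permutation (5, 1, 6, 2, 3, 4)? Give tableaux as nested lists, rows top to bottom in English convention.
Insert each entry of the permutation into P by Schensted row insertion, recording in Q the position of each new cell.

Insert 5: appended to row 1. P = [[5]].
Insert 1: 1 bumps 5 from row 1; 5 starts row 2. P = [[1], [5]].
Insert 6: appended to row 1. P = [[1, 6], [5]].
Insert 2: 2 bumps 6 from row 1; 6 appends to row 2. P = [[1, 2], [5, 6]].
Insert 3: appended to row 1. P = [[1, 2, 3], [5, 6]].
Insert 4: appended to row 1. P = [[1, 2, 3, 4], [5, 6]].

So P = [[1, 2, 3, 4], [5, 6]], Q = [[1, 3, 5, 6], [2, 4]].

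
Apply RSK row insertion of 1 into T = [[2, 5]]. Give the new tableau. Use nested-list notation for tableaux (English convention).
[[1, 5], [2]]

In row 1, 1 replaces 2 (the leftmost entry greater than 1); 2 is bumped to row 2. 2 starts a new row 2. The new tableau is [[1, 5], [2]].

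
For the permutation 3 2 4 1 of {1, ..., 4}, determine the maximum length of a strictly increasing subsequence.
2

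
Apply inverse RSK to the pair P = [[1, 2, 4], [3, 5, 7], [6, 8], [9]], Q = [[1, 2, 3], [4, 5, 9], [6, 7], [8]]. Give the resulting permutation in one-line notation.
3 6 9 5 8 1 7 2 4

Reverse the RSK construction: for i from n down to 1, find the cell of Q containing i, remove the entry at that cell from P, and reverse-bump it up through P; the value ejected from row 1 is w(i).

Step i=9: Q has 9 at row 2, column 3; remove 7 from row 2 of P and reverse-bump: 7 enters row 1 and ejects 4. So w(9) = 4. P is now [[1, 2, 7], [3, 5], [6, 8], [9]].
Step i=8: Q has 8 at row 4, column 1; remove 9 from row 4 of P and reverse-bump: 9 enters row 3 and ejects 8; 8 enters row 2 and ejects 5; 5 enters row 1 and ejects 2. So w(8) = 2. P is now [[1, 5, 7], [3, 8], [6, 9]].
Step i=7: Q has 7 at row 3, column 2; remove 9 from row 3 of P and reverse-bump: 9 enters row 2 and ejects 8; 8 enters row 1 and ejects 7. So w(7) = 7. P is now [[1, 5, 8], [3, 9], [6]].
Step i=6: Q has 6 at row 3, column 1; remove 6 from row 3 of P and reverse-bump: 6 enters row 2 and ejects 3; 3 enters row 1 and ejects 1. So w(6) = 1. P is now [[3, 5, 8], [6, 9]].
Step i=5: Q has 5 at row 2, column 2; remove 9 from row 2 of P and reverse-bump: 9 enters row 1 and ejects 8. So w(5) = 8. P is now [[3, 5, 9], [6]].
Step i=4: Q has 4 at row 2, column 1; remove 6 from row 2 of P and reverse-bump: 6 enters row 1 and ejects 5. So w(4) = 5. P is now [[3, 6, 9]].
Step i=3: Q has 3 at row 1, column 3; remove that cell from P, ejecting 9. So w(3) = 9. P is now [[3, 6]].
Step i=2: Q has 2 at row 1, column 2; remove that cell from P, ejecting 6. So w(2) = 6. P is now [[3]].
Step i=1: Q has 1 at row 1, column 1; remove that cell from P, ejecting 3. So w(1) = 3. P is now [].

So w = 3 6 9 5 8 1 7 2 4.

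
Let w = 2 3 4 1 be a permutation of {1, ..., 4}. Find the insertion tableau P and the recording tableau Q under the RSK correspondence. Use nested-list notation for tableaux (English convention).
Insert each entry of the permutation into P by Schensted row insertion, recording in Q the position of each new cell.

Insert 2: appended to row 1. P = [[2]], Q = [[1]].
Insert 3: appended to row 1. P = [[2, 3]], Q = [[1, 2]].
Insert 4: appended to row 1. P = [[2, 3, 4]], Q = [[1, 2, 3]].
Insert 1: 1 bumps 2 from row 1; 2 starts row 2. P = [[1, 3, 4], [2]], Q = [[1, 2, 3], [4]].

So P = [[1, 3, 4], [2]], Q = [[1, 2, 3], [4]].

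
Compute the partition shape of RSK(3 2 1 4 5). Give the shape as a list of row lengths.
Row-insert each entry into an empty tableau.

After inserting 3: P = [[3]].
After inserting 2: P = [[2], [3]].
After inserting 1: P = [[1], [2], [3]].
After inserting 4: P = [[1, 4], [2], [3]].
After inserting 5: P = [[1, 4, 5], [2], [3]].

The final insertion tableau P = [[1, 4, 5], [2], [3]] has shape [3, 1, 1].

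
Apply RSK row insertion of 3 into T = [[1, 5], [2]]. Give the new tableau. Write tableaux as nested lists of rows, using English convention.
In row 1, 3 replaces 5 (the leftmost entry greater than 3); 5 is bumped to row 2. 5 is appended to row 2. The new tableau is [[1, 3], [2, 5]].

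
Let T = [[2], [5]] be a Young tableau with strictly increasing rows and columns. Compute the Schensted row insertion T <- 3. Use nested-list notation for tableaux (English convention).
3 is larger than every entry of row 1, so it is appended to row 1. The new tableau is [[2, 3], [5]].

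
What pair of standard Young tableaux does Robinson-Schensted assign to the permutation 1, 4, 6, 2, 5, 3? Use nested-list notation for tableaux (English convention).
Insert each entry of the permutation into P by Schensted row insertion, recording in Q the position of each new cell.

Insert 1: appended to row 1. P = [[1]].
Insert 4: appended to row 1. P = [[1, 4]].
Insert 6: appended to row 1. P = [[1, 4, 6]].
Insert 2: 2 bumps 4 from row 1; 4 starts row 2. P = [[1, 2, 6], [4]].
Insert 5: 5 bumps 6 from row 1; 6 appends to row 2. P = [[1, 2, 5], [4, 6]].
Insert 3: 3 bumps 5 from row 1; 5 bumps 6 from row 2; 6 starts row 3. P = [[1, 2, 3], [4, 5], [6]].

So P = [[1, 2, 3], [4, 5], [6]], Q = [[1, 2, 3], [4, 5], [6]].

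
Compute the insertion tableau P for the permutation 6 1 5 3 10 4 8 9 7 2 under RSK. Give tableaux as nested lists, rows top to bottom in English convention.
P = [[1, 2, 4, 7, 9], [3, 8], [5, 10], [6]]

After inserting 6: P = [[6]].
After inserting 1: P = [[1], [6]].
After inserting 5: P = [[1, 5], [6]].
After inserting 3: P = [[1, 3], [5], [6]].
After inserting 10: P = [[1, 3, 10], [5], [6]].
After inserting 4: P = [[1, 3, 4], [5, 10], [6]].
After inserting 8: P = [[1, 3, 4, 8], [5, 10], [6]].
After inserting 9: P = [[1, 3, 4, 8, 9], [5, 10], [6]].
After inserting 7: P = [[1, 3, 4, 7, 9], [5, 8], [6, 10]].
After inserting 2: P = [[1, 2, 4, 7, 9], [3, 8], [5, 10], [6]].

So P = [[1, 2, 4, 7, 9], [3, 8], [5, 10], [6]].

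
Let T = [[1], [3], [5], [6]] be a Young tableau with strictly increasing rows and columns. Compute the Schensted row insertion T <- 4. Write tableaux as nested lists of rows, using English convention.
4 is larger than every entry of row 1, so it is appended to row 1. The new tableau is [[1, 4], [3], [5], [6]].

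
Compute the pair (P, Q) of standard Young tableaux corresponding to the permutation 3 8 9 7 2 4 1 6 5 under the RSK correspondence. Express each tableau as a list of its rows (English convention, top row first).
Insert each entry of the permutation into P by Schensted row insertion, recording in Q the position of each new cell.

Insert 3: appended to row 1. P = [[3]], Q = [[1]].
Insert 8: appended to row 1. P = [[3, 8]], Q = [[1, 2]].
Insert 9: appended to row 1. P = [[3, 8, 9]], Q = [[1, 2, 3]].
Insert 7: 7 bumps 8 from row 1; 8 starts row 2. P = [[3, 7, 9], [8]], Q = [[1, 2, 3], [4]].
Insert 2: 2 bumps 3 from row 1; 3 bumps 8 from row 2; 8 starts row 3. P = [[2, 7, 9], [3], [8]], Q = [[1, 2, 3], [4], [5]].
Insert 4: 4 bumps 7 from row 1; 7 appends to row 2. P = [[2, 4, 9], [3, 7], [8]], Q = [[1, 2, 3], [4, 6], [5]].
Insert 1: 1 bumps 2 from row 1; 2 bumps 3 from row 2; 3 bumps 8 from row 3; 8 starts row 4. P = [[1, 4, 9], [2, 7], [3], [8]], Q = [[1, 2, 3], [4, 6], [5], [7]].
Insert 6: 6 bumps 9 from row 1; 9 appends to row 2. P = [[1, 4, 6], [2, 7, 9], [3], [8]], Q = [[1, 2, 3], [4, 6, 8], [5], [7]].
Insert 5: 5 bumps 6 from row 1; 6 bumps 7 from row 2; 7 appends to row 3. P = [[1, 4, 5], [2, 6, 9], [3, 7], [8]], Q = [[1, 2, 3], [4, 6, 8], [5, 9], [7]].

So P = [[1, 4, 5], [2, 6, 9], [3, 7], [8]], Q = [[1, 2, 3], [4, 6, 8], [5, 9], [7]].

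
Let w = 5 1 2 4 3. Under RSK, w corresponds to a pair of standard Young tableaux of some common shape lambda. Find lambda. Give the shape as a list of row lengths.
Row-insert each entry into an empty tableau.

After inserting 5: P = [[5]].
After inserting 1: P = [[1], [5]].
After inserting 2: P = [[1, 2], [5]].
After inserting 4: P = [[1, 2, 4], [5]].
After inserting 3: P = [[1, 2, 3], [4], [5]].

The final insertion tableau P = [[1, 2, 3], [4], [5]] has shape [3, 1, 1].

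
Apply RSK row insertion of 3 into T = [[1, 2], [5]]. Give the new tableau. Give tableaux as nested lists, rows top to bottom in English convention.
[[1, 2, 3], [5]]

3 is larger than every entry of row 1, so it is appended to row 1. The new tableau is [[1, 2, 3], [5]].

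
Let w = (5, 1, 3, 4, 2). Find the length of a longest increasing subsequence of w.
3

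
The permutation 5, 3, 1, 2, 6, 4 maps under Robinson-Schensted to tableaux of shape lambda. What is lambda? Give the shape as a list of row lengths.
Row-insert each entry into an empty tableau.

After inserting 5: P = [[5]].
After inserting 3: P = [[3], [5]].
After inserting 1: P = [[1], [3], [5]].
After inserting 2: P = [[1, 2], [3], [5]].
After inserting 6: P = [[1, 2, 6], [3], [5]].
After inserting 4: P = [[1, 2, 4], [3, 6], [5]].

The final insertion tableau P = [[1, 2, 4], [3, 6], [5]] has shape [3, 2, 1].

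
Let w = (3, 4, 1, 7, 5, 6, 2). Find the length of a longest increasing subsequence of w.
4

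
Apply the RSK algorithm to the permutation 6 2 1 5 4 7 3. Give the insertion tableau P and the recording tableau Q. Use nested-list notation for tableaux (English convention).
Insert each entry of the permutation into P by Schensted row insertion, recording in Q the position of each new cell.

Insert 6: appended to row 1. P = [[6]].
Insert 2: 2 bumps 6 from row 1; 6 starts row 2. P = [[2], [6]].
Insert 1: 1 bumps 2 from row 1; 2 bumps 6 from row 2; 6 starts row 3. P = [[1], [2], [6]].
Insert 5: appended to row 1. P = [[1, 5], [2], [6]].
Insert 4: 4 bumps 5 from row 1; 5 appends to row 2. P = [[1, 4], [2, 5], [6]].
Insert 7: appended to row 1. P = [[1, 4, 7], [2, 5], [6]].
Insert 3: 3 bumps 4 from row 1; 4 bumps 5 from row 2; 5 bumps 6 from row 3; 6 starts row 4. P = [[1, 3, 7], [2, 4], [5], [6]].

So P = [[1, 3, 7], [2, 4], [5], [6]], Q = [[1, 4, 6], [2, 5], [3], [7]].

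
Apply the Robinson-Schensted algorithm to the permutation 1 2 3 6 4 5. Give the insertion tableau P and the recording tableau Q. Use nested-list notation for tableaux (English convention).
Insert each entry of the permutation into P by Schensted row insertion, recording in Q the position of each new cell.

Insert 1: appended to row 1. P = [[1]].
Insert 2: appended to row 1. P = [[1, 2]].
Insert 3: appended to row 1. P = [[1, 2, 3]].
Insert 6: appended to row 1. P = [[1, 2, 3, 6]].
Insert 4: 4 bumps 6 from row 1; 6 starts row 2. P = [[1, 2, 3, 4], [6]].
Insert 5: appended to row 1. P = [[1, 2, 3, 4, 5], [6]].

So P = [[1, 2, 3, 4, 5], [6]], Q = [[1, 2, 3, 4, 6], [5]].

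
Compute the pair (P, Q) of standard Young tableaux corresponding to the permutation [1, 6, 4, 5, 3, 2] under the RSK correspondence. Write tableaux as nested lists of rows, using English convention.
Insert each entry of the permutation into P by Schensted row insertion, recording in Q the position of each new cell.

Insert 1: appended to row 1. P = [[1]].
Insert 6: appended to row 1. P = [[1, 6]].
Insert 4: 4 bumps 6 from row 1; 6 starts row 2. P = [[1, 4], [6]].
Insert 5: appended to row 1. P = [[1, 4, 5], [6]].
Insert 3: 3 bumps 4 from row 1; 4 bumps 6 from row 2; 6 starts row 3. P = [[1, 3, 5], [4], [6]].
Insert 2: 2 bumps 3 from row 1; 3 bumps 4 from row 2; 4 bumps 6 from row 3; 6 starts row 4. P = [[1, 2, 5], [3], [4], [6]].

So P = [[1, 2, 5], [3], [4], [6]], Q = [[1, 2, 4], [3], [5], [6]].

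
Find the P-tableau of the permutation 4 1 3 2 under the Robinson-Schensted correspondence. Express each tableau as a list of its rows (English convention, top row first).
Insert 4: appended to row 1. P = [[4]].
Insert 1: 1 bumps 4 from row 1; 4 starts row 2. P = [[1], [4]].
Insert 3: appended to row 1. P = [[1, 3], [4]].
Insert 2: 2 bumps 3 from row 1; 3 bumps 4 from row 2; 4 starts row 3. P = [[1, 2], [3], [4]].

So P = [[1, 2], [3], [4]].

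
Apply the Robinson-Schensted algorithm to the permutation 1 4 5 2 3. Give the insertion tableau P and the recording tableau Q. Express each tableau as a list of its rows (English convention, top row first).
Insert each entry of the permutation into P by Schensted row insertion, recording in Q the position of each new cell.

After inserting 1: P = [[1]].
After inserting 4: P = [[1, 4]].
After inserting 5: P = [[1, 4, 5]].
After inserting 2: P = [[1, 2, 5], [4]].
After inserting 3: P = [[1, 2, 3], [4, 5]].

So P = [[1, 2, 3], [4, 5]], Q = [[1, 2, 3], [4, 5]].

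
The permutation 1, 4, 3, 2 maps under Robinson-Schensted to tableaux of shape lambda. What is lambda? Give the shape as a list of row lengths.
Row-insert each entry into an empty tableau.

After inserting 1: P = [[1]].
After inserting 4: P = [[1, 4]].
After inserting 3: P = [[1, 3], [4]].
After inserting 2: P = [[1, 2], [3], [4]].

The final insertion tableau P = [[1, 2], [3], [4]] has shape [2, 1, 1].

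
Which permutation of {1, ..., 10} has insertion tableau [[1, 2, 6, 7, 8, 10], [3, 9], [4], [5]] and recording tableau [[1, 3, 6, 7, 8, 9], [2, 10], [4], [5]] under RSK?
Reverse the RSK construction: for i from n down to 1, find the cell of Q containing i, remove the entry at that cell from P, and reverse-bump it up through P; the value ejected from row 1 is w(i).

Step i=10: Q has 10 at row 2, column 2; remove 9 from row 2 of P and reverse-bump: 9 enters row 1 and ejects 8. So w(10) = 8. P is now [[1, 2, 6, 7, 9, 10], [3], [4], [5]].
Step i=9: Q has 9 at row 1, column 6; remove that cell from P, ejecting 10. So w(9) = 10. P is now [[1, 2, 6, 7, 9], [3], [4], [5]].
Step i=8: Q has 8 at row 1, column 5; remove that cell from P, ejecting 9. So w(8) = 9. P is now [[1, 2, 6, 7], [3], [4], [5]].
Step i=7: Q has 7 at row 1, column 4; remove that cell from P, ejecting 7. So w(7) = 7. P is now [[1, 2, 6], [3], [4], [5]].
Step i=6: Q has 6 at row 1, column 3; remove that cell from P, ejecting 6. So w(6) = 6. P is now [[1, 2], [3], [4], [5]].
Step i=5: Q has 5 at row 4, column 1; remove 5 from row 4 of P and reverse-bump: 5 enters row 3 and ejects 4; 4 enters row 2 and ejects 3; 3 enters row 1 and ejects 2. So w(5) = 2. P is now [[1, 3], [4], [5]].
Step i=4: Q has 4 at row 3, column 1; remove 5 from row 3 of P and reverse-bump: 5 enters row 2 and ejects 4; 4 enters row 1 and ejects 3. So w(4) = 3. P is now [[1, 4], [5]].
Step i=3: Q has 3 at row 1, column 2; remove that cell from P, ejecting 4. So w(3) = 4. P is now [[1], [5]].
Step i=2: Q has 2 at row 2, column 1; remove 5 from row 2 of P and reverse-bump: 5 enters row 1 and ejects 1. So w(2) = 1. P is now [[5]].
Step i=1: Q has 1 at row 1, column 1; remove that cell from P, ejecting 5. So w(1) = 5. P is now [].

So w = 5 1 4 3 2 6 7 9 10 8.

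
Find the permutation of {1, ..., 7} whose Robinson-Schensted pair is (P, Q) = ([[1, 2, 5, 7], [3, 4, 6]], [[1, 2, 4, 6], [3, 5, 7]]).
Reverse RSK: for i = n, n-1, ..., 1, locate i in Q, remove the corresponding corner cell from P, and reverse-bump its entry up through P; the value ejected from row 1 is w(i).

So w = 3 4 1 6 2 7 5.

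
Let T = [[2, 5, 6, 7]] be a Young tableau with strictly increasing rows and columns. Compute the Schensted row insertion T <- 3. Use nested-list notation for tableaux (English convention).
In row 1, 3 replaces 5 (the leftmost entry greater than 3); 5 is bumped to row 2. 5 starts a new row 2. The new tableau is [[2, 3, 6, 7], [5]].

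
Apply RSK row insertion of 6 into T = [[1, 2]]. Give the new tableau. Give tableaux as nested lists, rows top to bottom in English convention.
[[1, 2, 6]]

6 is larger than every entry of row 1, so it is appended to row 1. The new tableau is [[1, 2, 6]].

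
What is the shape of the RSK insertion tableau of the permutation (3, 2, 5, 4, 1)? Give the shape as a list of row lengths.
[2, 2, 1]

Row-insert each entry into an empty tableau.

After inserting 3: P = [[3]].
After inserting 2: P = [[2], [3]].
After inserting 5: P = [[2, 5], [3]].
After inserting 4: P = [[2, 4], [3, 5]].
After inserting 1: P = [[1, 4], [2, 5], [3]].

The final insertion tableau P = [[1, 4], [2, 5], [3]] has shape [2, 2, 1].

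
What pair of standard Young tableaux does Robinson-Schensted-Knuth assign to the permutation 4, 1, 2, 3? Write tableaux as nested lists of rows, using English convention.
P = [[1, 2, 3], [4]], Q = [[1, 3, 4], [2]]

Insert each entry of the permutation into P by Schensted row insertion, recording in Q the position of each new cell.

After inserting 4: P = [[4]].
After inserting 1: P = [[1], [4]].
After inserting 2: P = [[1, 2], [4]].
After inserting 3: P = [[1, 2, 3], [4]].

So P = [[1, 2, 3], [4]], Q = [[1, 3, 4], [2]].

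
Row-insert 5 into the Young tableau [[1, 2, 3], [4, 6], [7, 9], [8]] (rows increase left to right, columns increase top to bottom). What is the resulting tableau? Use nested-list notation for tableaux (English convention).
5 is larger than every entry of row 1, so it is appended to row 1. The new tableau is [[1, 2, 3, 5], [4, 6], [7, 9], [8]].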